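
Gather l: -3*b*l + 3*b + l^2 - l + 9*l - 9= 3*b + l^2 + l*(8 - 3*b) - 9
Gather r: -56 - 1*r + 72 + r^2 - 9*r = r^2 - 10*r + 16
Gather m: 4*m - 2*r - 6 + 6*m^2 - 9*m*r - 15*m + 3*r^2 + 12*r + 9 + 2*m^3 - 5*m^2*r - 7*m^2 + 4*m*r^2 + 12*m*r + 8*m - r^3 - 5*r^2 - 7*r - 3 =2*m^3 + m^2*(-5*r - 1) + m*(4*r^2 + 3*r - 3) - r^3 - 2*r^2 + 3*r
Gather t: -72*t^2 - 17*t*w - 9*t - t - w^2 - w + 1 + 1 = -72*t^2 + t*(-17*w - 10) - w^2 - w + 2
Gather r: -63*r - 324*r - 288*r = -675*r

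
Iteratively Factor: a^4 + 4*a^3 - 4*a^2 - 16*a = (a + 4)*(a^3 - 4*a) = (a + 2)*(a + 4)*(a^2 - 2*a) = (a - 2)*(a + 2)*(a + 4)*(a)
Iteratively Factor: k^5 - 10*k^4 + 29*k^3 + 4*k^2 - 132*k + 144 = (k - 2)*(k^4 - 8*k^3 + 13*k^2 + 30*k - 72) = (k - 2)*(k + 2)*(k^3 - 10*k^2 + 33*k - 36) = (k - 3)*(k - 2)*(k + 2)*(k^2 - 7*k + 12) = (k - 3)^2*(k - 2)*(k + 2)*(k - 4)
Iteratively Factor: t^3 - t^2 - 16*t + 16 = (t + 4)*(t^2 - 5*t + 4) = (t - 1)*(t + 4)*(t - 4)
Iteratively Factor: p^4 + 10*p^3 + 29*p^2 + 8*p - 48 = (p + 3)*(p^3 + 7*p^2 + 8*p - 16) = (p + 3)*(p + 4)*(p^2 + 3*p - 4) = (p - 1)*(p + 3)*(p + 4)*(p + 4)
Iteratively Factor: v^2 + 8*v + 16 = (v + 4)*(v + 4)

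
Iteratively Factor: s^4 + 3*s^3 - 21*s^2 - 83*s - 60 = (s + 1)*(s^3 + 2*s^2 - 23*s - 60) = (s + 1)*(s + 4)*(s^2 - 2*s - 15) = (s + 1)*(s + 3)*(s + 4)*(s - 5)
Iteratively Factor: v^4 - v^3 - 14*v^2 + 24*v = (v - 3)*(v^3 + 2*v^2 - 8*v) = (v - 3)*(v + 4)*(v^2 - 2*v) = v*(v - 3)*(v + 4)*(v - 2)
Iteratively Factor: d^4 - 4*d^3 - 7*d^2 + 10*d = (d + 2)*(d^3 - 6*d^2 + 5*d) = (d - 5)*(d + 2)*(d^2 - d) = d*(d - 5)*(d + 2)*(d - 1)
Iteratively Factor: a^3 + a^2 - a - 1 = (a + 1)*(a^2 - 1) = (a + 1)^2*(a - 1)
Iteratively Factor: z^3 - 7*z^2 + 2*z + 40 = (z - 4)*(z^2 - 3*z - 10) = (z - 4)*(z + 2)*(z - 5)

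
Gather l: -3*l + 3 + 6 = 9 - 3*l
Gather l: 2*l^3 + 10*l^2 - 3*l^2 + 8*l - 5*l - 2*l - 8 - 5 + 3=2*l^3 + 7*l^2 + l - 10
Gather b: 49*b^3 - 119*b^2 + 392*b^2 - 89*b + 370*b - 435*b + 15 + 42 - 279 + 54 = 49*b^3 + 273*b^2 - 154*b - 168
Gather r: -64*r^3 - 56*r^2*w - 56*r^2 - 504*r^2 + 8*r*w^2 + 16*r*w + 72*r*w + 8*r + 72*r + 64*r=-64*r^3 + r^2*(-56*w - 560) + r*(8*w^2 + 88*w + 144)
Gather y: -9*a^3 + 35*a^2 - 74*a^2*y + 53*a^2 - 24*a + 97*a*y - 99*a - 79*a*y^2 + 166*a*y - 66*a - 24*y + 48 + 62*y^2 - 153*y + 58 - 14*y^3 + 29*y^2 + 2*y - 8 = -9*a^3 + 88*a^2 - 189*a - 14*y^3 + y^2*(91 - 79*a) + y*(-74*a^2 + 263*a - 175) + 98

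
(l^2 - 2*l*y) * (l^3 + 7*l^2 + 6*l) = l^5 - 2*l^4*y + 7*l^4 - 14*l^3*y + 6*l^3 - 12*l^2*y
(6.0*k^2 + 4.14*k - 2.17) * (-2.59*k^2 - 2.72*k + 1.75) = -15.54*k^4 - 27.0426*k^3 + 4.8595*k^2 + 13.1474*k - 3.7975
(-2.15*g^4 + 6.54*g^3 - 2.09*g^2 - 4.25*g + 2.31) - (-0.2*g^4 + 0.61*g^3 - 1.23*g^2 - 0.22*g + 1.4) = -1.95*g^4 + 5.93*g^3 - 0.86*g^2 - 4.03*g + 0.91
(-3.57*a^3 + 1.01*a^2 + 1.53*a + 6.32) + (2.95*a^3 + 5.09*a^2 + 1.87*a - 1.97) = -0.62*a^3 + 6.1*a^2 + 3.4*a + 4.35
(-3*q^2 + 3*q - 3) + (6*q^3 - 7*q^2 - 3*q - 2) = 6*q^3 - 10*q^2 - 5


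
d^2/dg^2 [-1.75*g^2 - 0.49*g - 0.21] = -3.50000000000000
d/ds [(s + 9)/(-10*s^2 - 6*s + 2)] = (5*s^2 + 90*s + 28)/(2*(25*s^4 + 30*s^3 - s^2 - 6*s + 1))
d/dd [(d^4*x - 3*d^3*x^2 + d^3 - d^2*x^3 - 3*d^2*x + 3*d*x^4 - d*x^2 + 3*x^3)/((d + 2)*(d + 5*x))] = ((d + 2)*(d + 5*x)*(4*d^3*x - 9*d^2*x^2 + 3*d^2 - 2*d*x^3 - 6*d*x + 3*x^4 - x^2) + (d + 2)*(-d^4*x + 3*d^3*x^2 - d^3 + d^2*x^3 + 3*d^2*x - 3*d*x^4 + d*x^2 - 3*x^3) + (d + 5*x)*(-d^4*x + 3*d^3*x^2 - d^3 + d^2*x^3 + 3*d^2*x - 3*d*x^4 + d*x^2 - 3*x^3))/((d + 2)^2*(d + 5*x)^2)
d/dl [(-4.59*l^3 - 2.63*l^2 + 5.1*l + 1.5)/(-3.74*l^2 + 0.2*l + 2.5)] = (17.1666*l^4 - 1.836*l^3 - 15.877*l^2 - 1.93*l + 12.45)/(13.9876*l^4 - 1.496*l^3 - 18.66*l^2 + 1.0*l + 6.25)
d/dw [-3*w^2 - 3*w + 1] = -6*w - 3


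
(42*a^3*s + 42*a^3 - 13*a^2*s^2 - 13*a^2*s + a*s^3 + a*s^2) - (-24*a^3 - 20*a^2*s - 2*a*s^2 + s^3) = 42*a^3*s + 66*a^3 - 13*a^2*s^2 + 7*a^2*s + a*s^3 + 3*a*s^2 - s^3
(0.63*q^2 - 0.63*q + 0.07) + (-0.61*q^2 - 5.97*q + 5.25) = 0.02*q^2 - 6.6*q + 5.32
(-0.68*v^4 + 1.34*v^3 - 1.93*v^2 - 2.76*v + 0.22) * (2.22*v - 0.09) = -1.5096*v^5 + 3.036*v^4 - 4.4052*v^3 - 5.9535*v^2 + 0.7368*v - 0.0198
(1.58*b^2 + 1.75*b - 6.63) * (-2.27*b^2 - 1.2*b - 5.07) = -3.5866*b^4 - 5.8685*b^3 + 4.9395*b^2 - 0.916500000000001*b + 33.6141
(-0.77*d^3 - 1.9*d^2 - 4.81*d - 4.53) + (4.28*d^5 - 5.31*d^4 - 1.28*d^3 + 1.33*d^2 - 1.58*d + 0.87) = 4.28*d^5 - 5.31*d^4 - 2.05*d^3 - 0.57*d^2 - 6.39*d - 3.66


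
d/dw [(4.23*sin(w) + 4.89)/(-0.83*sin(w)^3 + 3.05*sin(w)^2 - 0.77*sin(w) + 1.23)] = (7.0218*sin(w)^3 - 0.725400000000002*sin(w)^2 - 29.829*sin(w) + 8.9682)*cos(w)/(0.6889*sin(w)^6 - 5.063*sin(w)^5 + 10.5807*sin(w)^4 - 6.7388*sin(w)^3 + 8.0959*sin(w)^2 - 1.8942*sin(w) + 1.5129)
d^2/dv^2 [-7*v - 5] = 0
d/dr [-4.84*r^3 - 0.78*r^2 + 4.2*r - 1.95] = -14.52*r^2 - 1.56*r + 4.2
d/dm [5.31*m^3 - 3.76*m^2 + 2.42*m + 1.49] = 15.93*m^2 - 7.52*m + 2.42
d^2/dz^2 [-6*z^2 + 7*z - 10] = -12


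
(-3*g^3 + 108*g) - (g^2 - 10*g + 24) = -3*g^3 - g^2 + 118*g - 24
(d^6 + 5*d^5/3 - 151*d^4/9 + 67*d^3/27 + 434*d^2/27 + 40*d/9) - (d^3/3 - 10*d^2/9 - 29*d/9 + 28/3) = d^6 + 5*d^5/3 - 151*d^4/9 + 58*d^3/27 + 464*d^2/27 + 23*d/3 - 28/3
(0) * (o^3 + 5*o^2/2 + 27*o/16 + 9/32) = 0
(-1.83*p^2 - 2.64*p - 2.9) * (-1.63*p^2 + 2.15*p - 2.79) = 2.9829*p^4 + 0.3687*p^3 + 4.1567*p^2 + 1.1306*p + 8.091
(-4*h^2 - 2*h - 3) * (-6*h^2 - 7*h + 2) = 24*h^4 + 40*h^3 + 24*h^2 + 17*h - 6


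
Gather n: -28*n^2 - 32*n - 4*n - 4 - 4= -28*n^2 - 36*n - 8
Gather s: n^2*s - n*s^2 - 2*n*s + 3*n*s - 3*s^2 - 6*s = s^2*(-n - 3) + s*(n^2 + n - 6)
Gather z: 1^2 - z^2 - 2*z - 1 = -z^2 - 2*z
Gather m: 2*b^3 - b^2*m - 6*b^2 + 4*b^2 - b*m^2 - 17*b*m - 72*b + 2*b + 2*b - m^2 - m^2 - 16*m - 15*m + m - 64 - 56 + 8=2*b^3 - 2*b^2 - 68*b + m^2*(-b - 2) + m*(-b^2 - 17*b - 30) - 112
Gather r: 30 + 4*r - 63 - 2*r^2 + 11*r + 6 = -2*r^2 + 15*r - 27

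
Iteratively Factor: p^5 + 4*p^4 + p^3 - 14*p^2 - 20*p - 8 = (p + 1)*(p^4 + 3*p^3 - 2*p^2 - 12*p - 8) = (p + 1)^2*(p^3 + 2*p^2 - 4*p - 8) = (p + 1)^2*(p + 2)*(p^2 - 4) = (p - 2)*(p + 1)^2*(p + 2)*(p + 2)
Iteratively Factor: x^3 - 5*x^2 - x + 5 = (x + 1)*(x^2 - 6*x + 5) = (x - 5)*(x + 1)*(x - 1)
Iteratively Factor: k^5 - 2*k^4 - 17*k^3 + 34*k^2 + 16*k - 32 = (k + 4)*(k^4 - 6*k^3 + 7*k^2 + 6*k - 8) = (k - 2)*(k + 4)*(k^3 - 4*k^2 - k + 4) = (k - 2)*(k - 1)*(k + 4)*(k^2 - 3*k - 4) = (k - 2)*(k - 1)*(k + 1)*(k + 4)*(k - 4)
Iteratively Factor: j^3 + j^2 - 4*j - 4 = (j + 1)*(j^2 - 4) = (j + 1)*(j + 2)*(j - 2)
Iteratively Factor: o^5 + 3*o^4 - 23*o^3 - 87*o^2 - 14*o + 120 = (o + 2)*(o^4 + o^3 - 25*o^2 - 37*o + 60) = (o - 5)*(o + 2)*(o^3 + 6*o^2 + 5*o - 12) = (o - 5)*(o - 1)*(o + 2)*(o^2 + 7*o + 12) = (o - 5)*(o - 1)*(o + 2)*(o + 3)*(o + 4)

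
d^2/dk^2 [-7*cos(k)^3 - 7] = 21*(1 - 3*sin(k)^2)*cos(k)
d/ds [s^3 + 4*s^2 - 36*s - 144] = 3*s^2 + 8*s - 36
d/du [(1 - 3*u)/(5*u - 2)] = (5*u - 2)^(-2)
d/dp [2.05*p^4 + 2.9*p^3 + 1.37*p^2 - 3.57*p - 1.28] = 8.2*p^3 + 8.7*p^2 + 2.74*p - 3.57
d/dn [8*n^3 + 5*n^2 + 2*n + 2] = 24*n^2 + 10*n + 2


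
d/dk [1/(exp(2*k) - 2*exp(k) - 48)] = 2*(1 - exp(k))*exp(k)/(-exp(2*k) + 2*exp(k) + 48)^2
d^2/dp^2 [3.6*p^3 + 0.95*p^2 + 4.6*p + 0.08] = 21.6*p + 1.9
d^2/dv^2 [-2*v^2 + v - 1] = -4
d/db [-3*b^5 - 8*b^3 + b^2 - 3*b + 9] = -15*b^4 - 24*b^2 + 2*b - 3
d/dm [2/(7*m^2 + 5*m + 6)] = 2*(-14*m - 5)/(7*m^2 + 5*m + 6)^2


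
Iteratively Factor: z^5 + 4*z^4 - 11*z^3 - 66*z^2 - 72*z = (z + 3)*(z^4 + z^3 - 14*z^2 - 24*z) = (z + 3)^2*(z^3 - 2*z^2 - 8*z) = (z + 2)*(z + 3)^2*(z^2 - 4*z) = z*(z + 2)*(z + 3)^2*(z - 4)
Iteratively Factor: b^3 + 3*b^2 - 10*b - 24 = (b - 3)*(b^2 + 6*b + 8) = (b - 3)*(b + 4)*(b + 2)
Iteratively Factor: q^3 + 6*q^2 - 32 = (q + 4)*(q^2 + 2*q - 8) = (q + 4)^2*(q - 2)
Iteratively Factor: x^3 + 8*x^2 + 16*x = (x + 4)*(x^2 + 4*x) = (x + 4)^2*(x)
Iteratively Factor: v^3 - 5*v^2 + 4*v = (v - 4)*(v^2 - v) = v*(v - 4)*(v - 1)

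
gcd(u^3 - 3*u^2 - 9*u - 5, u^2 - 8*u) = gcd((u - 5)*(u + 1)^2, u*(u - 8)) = 1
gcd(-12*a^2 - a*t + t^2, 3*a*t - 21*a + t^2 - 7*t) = 3*a + t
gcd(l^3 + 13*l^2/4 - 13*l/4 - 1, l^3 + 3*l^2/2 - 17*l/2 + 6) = l^2 + 3*l - 4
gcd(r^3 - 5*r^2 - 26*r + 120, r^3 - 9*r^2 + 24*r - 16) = r - 4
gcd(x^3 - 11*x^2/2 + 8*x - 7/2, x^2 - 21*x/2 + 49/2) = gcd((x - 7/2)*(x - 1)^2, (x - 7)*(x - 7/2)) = x - 7/2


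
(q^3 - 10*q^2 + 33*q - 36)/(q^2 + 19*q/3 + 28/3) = 3*(q^3 - 10*q^2 + 33*q - 36)/(3*q^2 + 19*q + 28)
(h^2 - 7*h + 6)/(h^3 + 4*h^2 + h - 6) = (h - 6)/(h^2 + 5*h + 6)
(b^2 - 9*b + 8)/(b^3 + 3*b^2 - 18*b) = (b^2 - 9*b + 8)/(b*(b^2 + 3*b - 18))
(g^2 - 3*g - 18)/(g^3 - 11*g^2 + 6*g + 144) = 1/(g - 8)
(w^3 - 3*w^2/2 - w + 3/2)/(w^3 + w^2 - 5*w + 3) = (2*w^2 - w - 3)/(2*(w^2 + 2*w - 3))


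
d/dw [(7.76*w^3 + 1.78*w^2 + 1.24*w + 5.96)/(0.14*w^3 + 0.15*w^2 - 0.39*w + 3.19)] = (0.914800000000001*w^4 - 6.4*w^3 + 70.8798*w^2 + 9.5684*w + 6.28)/(0.0196*w^6 + 0.042*w^5 - 0.0867*w^4 + 0.7762*w^3 + 1.1091*w^2 - 2.4882*w + 10.1761)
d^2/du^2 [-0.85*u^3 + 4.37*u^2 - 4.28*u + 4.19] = 8.74 - 5.1*u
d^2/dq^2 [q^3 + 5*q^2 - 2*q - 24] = 6*q + 10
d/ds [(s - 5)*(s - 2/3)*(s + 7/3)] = 3*s^2 - 20*s/3 - 89/9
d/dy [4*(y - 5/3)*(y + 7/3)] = 8*y + 8/3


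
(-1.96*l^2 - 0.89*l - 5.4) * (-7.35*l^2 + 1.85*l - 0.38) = 14.406*l^4 + 2.9155*l^3 + 38.7883*l^2 - 9.6518*l + 2.052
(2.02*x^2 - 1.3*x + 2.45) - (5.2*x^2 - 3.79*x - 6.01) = -3.18*x^2 + 2.49*x + 8.46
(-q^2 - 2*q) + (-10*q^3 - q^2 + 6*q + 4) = -10*q^3 - 2*q^2 + 4*q + 4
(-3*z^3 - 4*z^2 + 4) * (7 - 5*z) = 15*z^4 - z^3 - 28*z^2 - 20*z + 28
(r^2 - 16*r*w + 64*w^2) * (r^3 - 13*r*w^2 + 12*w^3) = r^5 - 16*r^4*w + 51*r^3*w^2 + 220*r^2*w^3 - 1024*r*w^4 + 768*w^5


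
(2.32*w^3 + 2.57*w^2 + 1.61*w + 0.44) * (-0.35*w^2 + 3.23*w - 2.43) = -0.812*w^5 + 6.5941*w^4 + 2.1*w^3 - 1.1988*w^2 - 2.4911*w - 1.0692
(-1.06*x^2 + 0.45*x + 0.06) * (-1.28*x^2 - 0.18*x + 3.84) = 1.3568*x^4 - 0.3852*x^3 - 4.2282*x^2 + 1.7172*x + 0.2304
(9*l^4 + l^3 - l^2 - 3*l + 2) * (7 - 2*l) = -18*l^5 + 61*l^4 + 9*l^3 - l^2 - 25*l + 14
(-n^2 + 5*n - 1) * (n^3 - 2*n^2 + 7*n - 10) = -n^5 + 7*n^4 - 18*n^3 + 47*n^2 - 57*n + 10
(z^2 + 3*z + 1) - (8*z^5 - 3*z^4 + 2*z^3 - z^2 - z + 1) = -8*z^5 + 3*z^4 - 2*z^3 + 2*z^2 + 4*z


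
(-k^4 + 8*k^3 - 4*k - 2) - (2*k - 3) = -k^4 + 8*k^3 - 6*k + 1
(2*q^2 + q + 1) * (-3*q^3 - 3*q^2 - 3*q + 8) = -6*q^5 - 9*q^4 - 12*q^3 + 10*q^2 + 5*q + 8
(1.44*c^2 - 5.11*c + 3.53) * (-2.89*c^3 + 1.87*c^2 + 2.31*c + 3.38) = -4.1616*c^5 + 17.4607*c^4 - 16.431*c^3 - 0.335800000000003*c^2 - 9.1175*c + 11.9314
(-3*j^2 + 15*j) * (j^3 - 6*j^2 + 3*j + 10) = -3*j^5 + 33*j^4 - 99*j^3 + 15*j^2 + 150*j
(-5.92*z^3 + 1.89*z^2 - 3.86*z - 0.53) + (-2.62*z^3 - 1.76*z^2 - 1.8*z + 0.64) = -8.54*z^3 + 0.13*z^2 - 5.66*z + 0.11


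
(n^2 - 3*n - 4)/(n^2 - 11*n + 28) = (n + 1)/(n - 7)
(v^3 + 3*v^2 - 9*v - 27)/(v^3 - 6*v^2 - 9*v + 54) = (v + 3)/(v - 6)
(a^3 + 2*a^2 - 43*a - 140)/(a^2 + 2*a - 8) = (a^2 - 2*a - 35)/(a - 2)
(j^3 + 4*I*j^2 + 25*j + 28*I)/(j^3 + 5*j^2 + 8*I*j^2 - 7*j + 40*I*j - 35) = (j - 4*I)/(j + 5)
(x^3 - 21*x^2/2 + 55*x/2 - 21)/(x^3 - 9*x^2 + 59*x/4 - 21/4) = 2*(x - 2)/(2*x - 1)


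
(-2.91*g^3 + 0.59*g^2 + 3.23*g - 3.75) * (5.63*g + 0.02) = -16.3833*g^4 + 3.2635*g^3 + 18.1967*g^2 - 21.0479*g - 0.075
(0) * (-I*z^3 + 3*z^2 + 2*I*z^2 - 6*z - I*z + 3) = 0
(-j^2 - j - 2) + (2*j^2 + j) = j^2 - 2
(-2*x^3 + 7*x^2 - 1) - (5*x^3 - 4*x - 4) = -7*x^3 + 7*x^2 + 4*x + 3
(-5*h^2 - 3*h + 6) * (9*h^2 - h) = -45*h^4 - 22*h^3 + 57*h^2 - 6*h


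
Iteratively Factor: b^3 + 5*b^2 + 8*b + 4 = (b + 2)*(b^2 + 3*b + 2) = (b + 2)^2*(b + 1)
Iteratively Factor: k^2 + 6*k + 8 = (k + 4)*(k + 2)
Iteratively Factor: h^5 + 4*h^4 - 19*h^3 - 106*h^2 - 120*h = (h - 5)*(h^4 + 9*h^3 + 26*h^2 + 24*h) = (h - 5)*(h + 3)*(h^3 + 6*h^2 + 8*h) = (h - 5)*(h + 2)*(h + 3)*(h^2 + 4*h) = h*(h - 5)*(h + 2)*(h + 3)*(h + 4)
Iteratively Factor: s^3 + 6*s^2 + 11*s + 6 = (s + 1)*(s^2 + 5*s + 6) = (s + 1)*(s + 3)*(s + 2)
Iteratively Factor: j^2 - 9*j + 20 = (j - 4)*(j - 5)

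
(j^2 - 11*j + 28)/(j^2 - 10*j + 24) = (j - 7)/(j - 6)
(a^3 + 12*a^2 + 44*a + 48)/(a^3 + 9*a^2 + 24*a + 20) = (a^2 + 10*a + 24)/(a^2 + 7*a + 10)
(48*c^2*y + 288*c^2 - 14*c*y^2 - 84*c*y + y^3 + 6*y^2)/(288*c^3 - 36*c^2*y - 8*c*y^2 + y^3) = (y + 6)/(6*c + y)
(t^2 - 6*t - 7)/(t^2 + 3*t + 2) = (t - 7)/(t + 2)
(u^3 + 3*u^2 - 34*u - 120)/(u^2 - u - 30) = u + 4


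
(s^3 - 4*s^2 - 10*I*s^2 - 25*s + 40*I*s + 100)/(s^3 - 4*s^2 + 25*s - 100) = (s - 5*I)/(s + 5*I)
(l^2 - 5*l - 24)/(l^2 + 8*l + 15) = (l - 8)/(l + 5)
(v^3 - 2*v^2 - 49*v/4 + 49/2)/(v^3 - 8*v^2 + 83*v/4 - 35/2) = (2*v + 7)/(2*v - 5)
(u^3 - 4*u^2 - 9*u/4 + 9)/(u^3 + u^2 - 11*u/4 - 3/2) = (2*u^2 - 5*u - 12)/(2*u^2 + 5*u + 2)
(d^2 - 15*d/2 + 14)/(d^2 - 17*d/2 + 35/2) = (d - 4)/(d - 5)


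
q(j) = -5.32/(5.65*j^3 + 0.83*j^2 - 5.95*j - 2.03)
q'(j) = -5.32*(-16.95*j^2 - 1.66*j + 5.95)/(5.65*j^3 + 0.83*j^2 - 5.95*j - 2.03)^2 = (90.174*j^2 + 8.8312*j - 31.654)/(5.65*j^3 + 0.83*j^2 - 5.95*j - 2.03)^2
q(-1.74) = 0.28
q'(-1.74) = 0.63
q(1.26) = -1.72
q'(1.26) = 12.82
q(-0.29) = 14.28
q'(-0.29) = -191.93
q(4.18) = -0.01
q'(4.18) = 0.01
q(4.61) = -0.01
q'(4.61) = 0.01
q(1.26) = -1.72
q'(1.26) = 12.82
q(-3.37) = 0.03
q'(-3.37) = 0.03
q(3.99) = -0.02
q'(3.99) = 0.01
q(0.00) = 2.62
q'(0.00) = -7.68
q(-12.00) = 0.00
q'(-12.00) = 0.00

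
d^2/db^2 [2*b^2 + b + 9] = 4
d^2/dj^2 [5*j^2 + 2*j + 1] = 10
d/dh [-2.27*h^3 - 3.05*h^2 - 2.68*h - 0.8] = -6.81*h^2 - 6.1*h - 2.68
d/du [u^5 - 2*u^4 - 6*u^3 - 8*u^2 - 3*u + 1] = 5*u^4 - 8*u^3 - 18*u^2 - 16*u - 3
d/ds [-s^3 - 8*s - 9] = -3*s^2 - 8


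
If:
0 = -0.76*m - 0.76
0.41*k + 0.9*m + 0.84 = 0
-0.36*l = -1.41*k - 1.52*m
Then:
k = 0.15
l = -3.65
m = -1.00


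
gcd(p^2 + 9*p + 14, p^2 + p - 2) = p + 2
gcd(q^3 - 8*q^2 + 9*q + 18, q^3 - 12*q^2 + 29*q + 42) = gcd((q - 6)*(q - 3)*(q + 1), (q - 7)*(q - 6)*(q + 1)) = q^2 - 5*q - 6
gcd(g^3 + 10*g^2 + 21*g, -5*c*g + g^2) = g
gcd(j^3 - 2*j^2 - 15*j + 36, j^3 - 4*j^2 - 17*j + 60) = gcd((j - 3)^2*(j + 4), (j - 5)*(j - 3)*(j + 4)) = j^2 + j - 12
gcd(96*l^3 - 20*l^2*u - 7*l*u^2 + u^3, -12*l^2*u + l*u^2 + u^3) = -12*l^2 + l*u + u^2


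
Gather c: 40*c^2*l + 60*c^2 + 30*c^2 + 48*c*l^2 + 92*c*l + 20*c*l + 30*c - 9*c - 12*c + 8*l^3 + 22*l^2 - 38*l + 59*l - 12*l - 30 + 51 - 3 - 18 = c^2*(40*l + 90) + c*(48*l^2 + 112*l + 9) + 8*l^3 + 22*l^2 + 9*l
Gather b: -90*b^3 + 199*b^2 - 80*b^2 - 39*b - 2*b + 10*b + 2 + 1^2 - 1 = -90*b^3 + 119*b^2 - 31*b + 2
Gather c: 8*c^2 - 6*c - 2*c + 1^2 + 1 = 8*c^2 - 8*c + 2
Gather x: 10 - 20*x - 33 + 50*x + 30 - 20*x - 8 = 10*x - 1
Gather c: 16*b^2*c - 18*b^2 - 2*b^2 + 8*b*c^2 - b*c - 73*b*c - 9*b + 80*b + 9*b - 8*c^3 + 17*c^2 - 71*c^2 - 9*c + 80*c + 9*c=-20*b^2 + 80*b - 8*c^3 + c^2*(8*b - 54) + c*(16*b^2 - 74*b + 80)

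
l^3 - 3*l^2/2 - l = l*(l - 2)*(l + 1/2)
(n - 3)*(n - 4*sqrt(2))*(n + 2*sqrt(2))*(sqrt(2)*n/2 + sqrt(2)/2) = sqrt(2)*n^4/2 - 2*n^3 - sqrt(2)*n^3 - 19*sqrt(2)*n^2/2 + 4*n^2 + 6*n + 16*sqrt(2)*n + 24*sqrt(2)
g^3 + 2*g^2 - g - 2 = (g - 1)*(g + 1)*(g + 2)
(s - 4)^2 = s^2 - 8*s + 16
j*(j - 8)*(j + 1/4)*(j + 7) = j^4 - 3*j^3/4 - 225*j^2/4 - 14*j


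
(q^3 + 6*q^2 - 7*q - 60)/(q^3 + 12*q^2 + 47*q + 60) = (q - 3)/(q + 3)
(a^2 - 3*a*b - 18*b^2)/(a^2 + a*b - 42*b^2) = (a + 3*b)/(a + 7*b)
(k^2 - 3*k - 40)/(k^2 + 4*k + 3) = (k^2 - 3*k - 40)/(k^2 + 4*k + 3)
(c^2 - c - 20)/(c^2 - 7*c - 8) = (-c^2 + c + 20)/(-c^2 + 7*c + 8)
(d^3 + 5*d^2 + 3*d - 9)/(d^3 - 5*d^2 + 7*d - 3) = (d^2 + 6*d + 9)/(d^2 - 4*d + 3)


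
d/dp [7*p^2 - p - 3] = 14*p - 1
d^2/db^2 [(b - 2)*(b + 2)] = 2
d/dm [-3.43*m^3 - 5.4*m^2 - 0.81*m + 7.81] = -10.29*m^2 - 10.8*m - 0.81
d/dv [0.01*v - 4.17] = 0.0100000000000000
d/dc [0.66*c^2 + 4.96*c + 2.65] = 1.32*c + 4.96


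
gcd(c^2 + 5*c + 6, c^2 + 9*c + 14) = c + 2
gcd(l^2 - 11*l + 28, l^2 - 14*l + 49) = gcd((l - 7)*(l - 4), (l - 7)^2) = l - 7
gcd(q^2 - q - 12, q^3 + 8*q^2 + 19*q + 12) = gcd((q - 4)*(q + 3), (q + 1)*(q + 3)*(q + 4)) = q + 3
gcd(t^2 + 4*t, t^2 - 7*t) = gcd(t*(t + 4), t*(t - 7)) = t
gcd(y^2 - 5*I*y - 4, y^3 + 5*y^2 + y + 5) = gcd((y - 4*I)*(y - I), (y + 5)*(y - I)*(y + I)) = y - I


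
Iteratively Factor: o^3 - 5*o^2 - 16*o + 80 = (o + 4)*(o^2 - 9*o + 20) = (o - 5)*(o + 4)*(o - 4)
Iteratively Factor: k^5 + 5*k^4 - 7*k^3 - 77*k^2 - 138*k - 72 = (k - 4)*(k^4 + 9*k^3 + 29*k^2 + 39*k + 18) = (k - 4)*(k + 3)*(k^3 + 6*k^2 + 11*k + 6) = (k - 4)*(k + 1)*(k + 3)*(k^2 + 5*k + 6) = (k - 4)*(k + 1)*(k + 3)^2*(k + 2)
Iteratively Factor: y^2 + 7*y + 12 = (y + 4)*(y + 3)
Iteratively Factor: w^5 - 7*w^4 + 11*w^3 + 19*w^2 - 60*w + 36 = (w + 2)*(w^4 - 9*w^3 + 29*w^2 - 39*w + 18) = (w - 3)*(w + 2)*(w^3 - 6*w^2 + 11*w - 6) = (w - 3)*(w - 1)*(w + 2)*(w^2 - 5*w + 6) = (w - 3)*(w - 2)*(w - 1)*(w + 2)*(w - 3)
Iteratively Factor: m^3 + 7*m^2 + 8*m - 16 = (m + 4)*(m^2 + 3*m - 4) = (m + 4)^2*(m - 1)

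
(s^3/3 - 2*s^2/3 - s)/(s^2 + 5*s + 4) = s*(s - 3)/(3*(s + 4))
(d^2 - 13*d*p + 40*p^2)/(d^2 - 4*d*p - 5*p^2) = (d - 8*p)/(d + p)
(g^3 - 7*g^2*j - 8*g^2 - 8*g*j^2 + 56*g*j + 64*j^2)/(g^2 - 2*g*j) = (g^3 - 7*g^2*j - 8*g^2 - 8*g*j^2 + 56*g*j + 64*j^2)/(g*(g - 2*j))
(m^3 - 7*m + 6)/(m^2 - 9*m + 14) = (m^2 + 2*m - 3)/(m - 7)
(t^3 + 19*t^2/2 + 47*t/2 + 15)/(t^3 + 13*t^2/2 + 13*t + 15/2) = (t + 6)/(t + 3)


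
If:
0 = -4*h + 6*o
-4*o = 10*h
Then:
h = 0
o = 0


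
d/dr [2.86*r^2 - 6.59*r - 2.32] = 5.72*r - 6.59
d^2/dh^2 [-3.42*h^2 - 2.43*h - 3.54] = -6.84000000000000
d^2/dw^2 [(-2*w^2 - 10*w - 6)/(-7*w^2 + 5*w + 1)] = 8*(140*w^3 + 231*w^2 - 105*w + 36)/(343*w^6 - 735*w^5 + 378*w^4 + 85*w^3 - 54*w^2 - 15*w - 1)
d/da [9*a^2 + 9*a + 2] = 18*a + 9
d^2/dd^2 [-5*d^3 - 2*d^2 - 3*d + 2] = -30*d - 4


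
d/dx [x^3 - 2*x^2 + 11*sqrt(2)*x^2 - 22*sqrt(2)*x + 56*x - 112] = 3*x^2 - 4*x + 22*sqrt(2)*x - 22*sqrt(2) + 56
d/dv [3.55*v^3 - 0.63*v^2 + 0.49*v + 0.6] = 10.65*v^2 - 1.26*v + 0.49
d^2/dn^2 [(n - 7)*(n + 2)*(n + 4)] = 6*n - 2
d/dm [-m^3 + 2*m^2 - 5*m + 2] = -3*m^2 + 4*m - 5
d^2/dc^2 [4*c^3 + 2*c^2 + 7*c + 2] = 24*c + 4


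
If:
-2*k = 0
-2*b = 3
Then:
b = -3/2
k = 0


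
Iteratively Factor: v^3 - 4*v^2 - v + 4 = (v - 4)*(v^2 - 1) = (v - 4)*(v + 1)*(v - 1)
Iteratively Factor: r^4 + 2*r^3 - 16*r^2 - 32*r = (r - 4)*(r^3 + 6*r^2 + 8*r) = (r - 4)*(r + 4)*(r^2 + 2*r) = r*(r - 4)*(r + 4)*(r + 2)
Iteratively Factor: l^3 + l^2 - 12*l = (l - 3)*(l^2 + 4*l) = l*(l - 3)*(l + 4)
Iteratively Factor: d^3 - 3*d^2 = (d)*(d^2 - 3*d) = d*(d - 3)*(d)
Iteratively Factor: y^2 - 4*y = (y - 4)*(y)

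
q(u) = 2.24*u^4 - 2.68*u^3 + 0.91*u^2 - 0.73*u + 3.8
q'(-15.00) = -32077.03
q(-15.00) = 122664.50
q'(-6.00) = -2236.45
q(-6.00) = 3522.86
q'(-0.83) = -12.90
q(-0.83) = 7.63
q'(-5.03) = -1353.59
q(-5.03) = 1805.47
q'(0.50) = -0.71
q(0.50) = 3.47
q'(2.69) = 120.39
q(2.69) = 73.54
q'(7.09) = 2801.37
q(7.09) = 4749.43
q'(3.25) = 227.84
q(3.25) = 168.95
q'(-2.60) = -217.29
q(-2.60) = 161.32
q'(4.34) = 588.18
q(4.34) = 593.40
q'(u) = 8.96*u^3 - 8.04*u^2 + 1.82*u - 0.73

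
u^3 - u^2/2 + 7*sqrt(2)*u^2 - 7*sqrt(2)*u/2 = u*(u - 1/2)*(u + 7*sqrt(2))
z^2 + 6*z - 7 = (z - 1)*(z + 7)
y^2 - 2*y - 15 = (y - 5)*(y + 3)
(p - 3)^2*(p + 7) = p^3 + p^2 - 33*p + 63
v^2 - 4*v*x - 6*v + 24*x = (v - 6)*(v - 4*x)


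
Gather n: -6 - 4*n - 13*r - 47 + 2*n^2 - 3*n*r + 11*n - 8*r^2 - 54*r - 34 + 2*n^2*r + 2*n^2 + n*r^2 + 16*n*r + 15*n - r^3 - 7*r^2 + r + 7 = n^2*(2*r + 4) + n*(r^2 + 13*r + 22) - r^3 - 15*r^2 - 66*r - 80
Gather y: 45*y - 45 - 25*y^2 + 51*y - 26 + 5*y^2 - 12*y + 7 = -20*y^2 + 84*y - 64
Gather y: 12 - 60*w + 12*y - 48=-60*w + 12*y - 36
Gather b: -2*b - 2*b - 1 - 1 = -4*b - 2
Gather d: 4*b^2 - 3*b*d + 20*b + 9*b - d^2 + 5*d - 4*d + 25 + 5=4*b^2 + 29*b - d^2 + d*(1 - 3*b) + 30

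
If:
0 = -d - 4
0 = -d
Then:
No Solution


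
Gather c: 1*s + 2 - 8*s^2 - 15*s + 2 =-8*s^2 - 14*s + 4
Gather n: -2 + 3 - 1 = 0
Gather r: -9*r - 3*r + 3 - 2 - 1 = -12*r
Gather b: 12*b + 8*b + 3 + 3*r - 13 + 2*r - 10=20*b + 5*r - 20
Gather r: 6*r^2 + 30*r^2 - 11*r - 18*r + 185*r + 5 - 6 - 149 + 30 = 36*r^2 + 156*r - 120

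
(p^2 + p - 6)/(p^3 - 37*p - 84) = (p - 2)/(p^2 - 3*p - 28)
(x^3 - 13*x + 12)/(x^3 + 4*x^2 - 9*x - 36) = (x - 1)/(x + 3)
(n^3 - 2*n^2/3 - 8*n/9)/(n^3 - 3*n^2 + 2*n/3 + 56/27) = 3*n/(3*n - 7)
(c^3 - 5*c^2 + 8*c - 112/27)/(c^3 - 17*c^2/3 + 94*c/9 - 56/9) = (c - 4/3)/(c - 2)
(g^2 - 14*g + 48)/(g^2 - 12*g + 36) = (g - 8)/(g - 6)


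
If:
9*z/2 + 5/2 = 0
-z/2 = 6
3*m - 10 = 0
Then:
No Solution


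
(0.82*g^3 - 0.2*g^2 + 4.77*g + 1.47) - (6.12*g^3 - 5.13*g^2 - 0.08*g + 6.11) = -5.3*g^3 + 4.93*g^2 + 4.85*g - 4.64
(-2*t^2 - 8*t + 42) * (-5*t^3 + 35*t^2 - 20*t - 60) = 10*t^5 - 30*t^4 - 450*t^3 + 1750*t^2 - 360*t - 2520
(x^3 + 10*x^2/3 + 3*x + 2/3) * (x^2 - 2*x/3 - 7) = x^5 + 8*x^4/3 - 56*x^3/9 - 74*x^2/3 - 193*x/9 - 14/3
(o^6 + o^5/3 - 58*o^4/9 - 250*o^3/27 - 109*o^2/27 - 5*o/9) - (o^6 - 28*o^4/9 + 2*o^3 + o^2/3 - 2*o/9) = o^5/3 - 10*o^4/3 - 304*o^3/27 - 118*o^2/27 - o/3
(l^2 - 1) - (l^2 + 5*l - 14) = 13 - 5*l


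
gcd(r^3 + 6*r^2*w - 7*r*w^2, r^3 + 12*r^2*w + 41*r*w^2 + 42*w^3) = r + 7*w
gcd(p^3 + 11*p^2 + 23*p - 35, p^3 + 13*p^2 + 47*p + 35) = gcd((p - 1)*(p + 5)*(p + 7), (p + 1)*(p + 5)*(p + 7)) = p^2 + 12*p + 35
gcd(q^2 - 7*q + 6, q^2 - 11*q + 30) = q - 6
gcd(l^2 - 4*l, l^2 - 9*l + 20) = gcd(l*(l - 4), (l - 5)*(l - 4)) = l - 4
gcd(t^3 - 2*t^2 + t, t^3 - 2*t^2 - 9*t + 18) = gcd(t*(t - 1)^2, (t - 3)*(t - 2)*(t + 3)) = 1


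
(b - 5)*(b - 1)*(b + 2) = b^3 - 4*b^2 - 7*b + 10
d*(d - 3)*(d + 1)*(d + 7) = d^4 + 5*d^3 - 17*d^2 - 21*d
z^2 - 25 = (z - 5)*(z + 5)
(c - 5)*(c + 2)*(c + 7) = c^3 + 4*c^2 - 31*c - 70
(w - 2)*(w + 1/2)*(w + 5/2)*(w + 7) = w^4 + 8*w^3 + 9*w^2/4 - 143*w/4 - 35/2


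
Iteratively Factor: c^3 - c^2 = (c - 1)*(c^2) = c*(c - 1)*(c)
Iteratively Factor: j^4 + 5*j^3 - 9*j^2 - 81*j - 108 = (j + 3)*(j^3 + 2*j^2 - 15*j - 36) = (j - 4)*(j + 3)*(j^2 + 6*j + 9) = (j - 4)*(j + 3)^2*(j + 3)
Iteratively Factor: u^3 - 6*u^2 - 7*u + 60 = (u + 3)*(u^2 - 9*u + 20) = (u - 4)*(u + 3)*(u - 5)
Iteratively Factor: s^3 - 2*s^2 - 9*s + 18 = (s + 3)*(s^2 - 5*s + 6) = (s - 3)*(s + 3)*(s - 2)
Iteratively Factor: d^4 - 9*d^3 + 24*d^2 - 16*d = (d)*(d^3 - 9*d^2 + 24*d - 16) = d*(d - 4)*(d^2 - 5*d + 4) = d*(d - 4)*(d - 1)*(d - 4)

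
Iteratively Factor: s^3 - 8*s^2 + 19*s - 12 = (s - 1)*(s^2 - 7*s + 12) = (s - 3)*(s - 1)*(s - 4)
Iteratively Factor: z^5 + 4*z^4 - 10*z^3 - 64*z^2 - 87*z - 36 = (z + 1)*(z^4 + 3*z^3 - 13*z^2 - 51*z - 36) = (z + 1)^2*(z^3 + 2*z^2 - 15*z - 36) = (z - 4)*(z + 1)^2*(z^2 + 6*z + 9) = (z - 4)*(z + 1)^2*(z + 3)*(z + 3)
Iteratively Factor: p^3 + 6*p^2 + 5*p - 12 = (p + 4)*(p^2 + 2*p - 3) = (p - 1)*(p + 4)*(p + 3)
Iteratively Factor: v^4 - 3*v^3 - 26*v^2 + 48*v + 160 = (v + 2)*(v^3 - 5*v^2 - 16*v + 80) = (v + 2)*(v + 4)*(v^2 - 9*v + 20) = (v - 5)*(v + 2)*(v + 4)*(v - 4)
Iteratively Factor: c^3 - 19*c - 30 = (c + 3)*(c^2 - 3*c - 10) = (c + 2)*(c + 3)*(c - 5)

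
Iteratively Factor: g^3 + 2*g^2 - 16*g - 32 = (g + 2)*(g^2 - 16) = (g + 2)*(g + 4)*(g - 4)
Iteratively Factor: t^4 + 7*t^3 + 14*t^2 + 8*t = (t + 4)*(t^3 + 3*t^2 + 2*t) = (t + 2)*(t + 4)*(t^2 + t) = (t + 1)*(t + 2)*(t + 4)*(t)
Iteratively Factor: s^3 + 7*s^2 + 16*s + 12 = (s + 2)*(s^2 + 5*s + 6) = (s + 2)*(s + 3)*(s + 2)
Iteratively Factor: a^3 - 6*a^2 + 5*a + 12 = (a + 1)*(a^2 - 7*a + 12) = (a - 4)*(a + 1)*(a - 3)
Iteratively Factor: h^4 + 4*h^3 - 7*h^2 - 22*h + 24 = (h - 2)*(h^3 + 6*h^2 + 5*h - 12) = (h - 2)*(h + 3)*(h^2 + 3*h - 4) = (h - 2)*(h + 3)*(h + 4)*(h - 1)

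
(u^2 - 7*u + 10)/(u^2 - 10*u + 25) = (u - 2)/(u - 5)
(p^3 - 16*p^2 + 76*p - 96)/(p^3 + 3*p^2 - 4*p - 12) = (p^2 - 14*p + 48)/(p^2 + 5*p + 6)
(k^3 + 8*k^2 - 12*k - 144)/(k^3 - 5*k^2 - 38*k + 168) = (k + 6)/(k - 7)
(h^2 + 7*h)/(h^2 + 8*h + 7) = h/(h + 1)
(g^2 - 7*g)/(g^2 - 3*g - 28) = g/(g + 4)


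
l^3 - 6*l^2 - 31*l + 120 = (l - 8)*(l - 3)*(l + 5)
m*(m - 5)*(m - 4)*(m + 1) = m^4 - 8*m^3 + 11*m^2 + 20*m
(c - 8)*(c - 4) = c^2 - 12*c + 32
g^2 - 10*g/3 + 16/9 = (g - 8/3)*(g - 2/3)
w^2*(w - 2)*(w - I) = w^4 - 2*w^3 - I*w^3 + 2*I*w^2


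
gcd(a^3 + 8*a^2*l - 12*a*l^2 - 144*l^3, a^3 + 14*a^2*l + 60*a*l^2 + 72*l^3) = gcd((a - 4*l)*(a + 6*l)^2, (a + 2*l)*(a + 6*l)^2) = a^2 + 12*a*l + 36*l^2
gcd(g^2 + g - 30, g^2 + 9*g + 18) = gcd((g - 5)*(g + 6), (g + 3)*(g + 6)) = g + 6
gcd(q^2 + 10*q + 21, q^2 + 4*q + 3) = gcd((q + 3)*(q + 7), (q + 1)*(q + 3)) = q + 3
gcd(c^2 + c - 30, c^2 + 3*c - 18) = c + 6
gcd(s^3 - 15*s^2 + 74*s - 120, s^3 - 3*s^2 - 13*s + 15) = s - 5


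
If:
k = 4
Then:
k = 4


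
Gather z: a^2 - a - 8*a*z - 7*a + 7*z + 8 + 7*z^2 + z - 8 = a^2 - 8*a + 7*z^2 + z*(8 - 8*a)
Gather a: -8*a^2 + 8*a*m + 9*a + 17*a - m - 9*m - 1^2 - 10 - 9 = -8*a^2 + a*(8*m + 26) - 10*m - 20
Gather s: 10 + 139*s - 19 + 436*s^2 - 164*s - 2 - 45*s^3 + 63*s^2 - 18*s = -45*s^3 + 499*s^2 - 43*s - 11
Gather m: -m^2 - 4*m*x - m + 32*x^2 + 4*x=-m^2 + m*(-4*x - 1) + 32*x^2 + 4*x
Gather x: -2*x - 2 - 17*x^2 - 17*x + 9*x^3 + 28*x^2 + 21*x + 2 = 9*x^3 + 11*x^2 + 2*x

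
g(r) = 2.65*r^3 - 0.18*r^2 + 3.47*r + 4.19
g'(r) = 7.95*r^2 - 0.36*r + 3.47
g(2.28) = 42.57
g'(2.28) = 43.98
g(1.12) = 11.57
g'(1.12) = 13.04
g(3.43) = 120.91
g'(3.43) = 95.77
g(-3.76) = -152.27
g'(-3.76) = 117.22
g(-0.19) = 3.51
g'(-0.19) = 3.83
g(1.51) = 18.14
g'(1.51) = 21.05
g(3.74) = 153.28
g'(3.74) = 113.33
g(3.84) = 164.91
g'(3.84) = 119.32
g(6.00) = 590.93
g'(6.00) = 287.51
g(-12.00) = -4642.57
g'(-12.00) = 1152.59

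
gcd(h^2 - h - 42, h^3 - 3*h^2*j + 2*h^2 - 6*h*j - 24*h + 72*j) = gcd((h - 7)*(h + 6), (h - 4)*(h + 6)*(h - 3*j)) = h + 6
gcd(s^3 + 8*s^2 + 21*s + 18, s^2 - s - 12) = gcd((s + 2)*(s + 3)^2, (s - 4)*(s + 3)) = s + 3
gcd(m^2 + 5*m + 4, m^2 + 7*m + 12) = m + 4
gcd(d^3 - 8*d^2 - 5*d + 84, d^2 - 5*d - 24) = d + 3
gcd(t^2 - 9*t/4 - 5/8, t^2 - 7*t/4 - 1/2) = t + 1/4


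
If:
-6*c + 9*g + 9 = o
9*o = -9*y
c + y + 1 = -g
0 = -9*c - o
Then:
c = 0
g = -1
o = 0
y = 0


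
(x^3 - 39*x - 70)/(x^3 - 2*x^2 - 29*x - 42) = (x + 5)/(x + 3)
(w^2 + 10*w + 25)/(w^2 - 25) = (w + 5)/(w - 5)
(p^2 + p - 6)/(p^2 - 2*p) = (p + 3)/p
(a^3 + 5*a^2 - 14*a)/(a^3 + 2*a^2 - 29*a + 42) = a/(a - 3)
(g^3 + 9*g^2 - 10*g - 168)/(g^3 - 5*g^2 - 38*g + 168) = (g + 7)/(g - 7)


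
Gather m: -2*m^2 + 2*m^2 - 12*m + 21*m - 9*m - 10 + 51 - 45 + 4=0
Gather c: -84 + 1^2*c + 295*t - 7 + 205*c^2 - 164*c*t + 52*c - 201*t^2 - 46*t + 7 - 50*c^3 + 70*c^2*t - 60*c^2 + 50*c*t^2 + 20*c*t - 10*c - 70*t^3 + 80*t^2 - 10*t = -50*c^3 + c^2*(70*t + 145) + c*(50*t^2 - 144*t + 43) - 70*t^3 - 121*t^2 + 239*t - 84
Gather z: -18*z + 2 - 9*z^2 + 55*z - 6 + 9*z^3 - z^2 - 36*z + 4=9*z^3 - 10*z^2 + z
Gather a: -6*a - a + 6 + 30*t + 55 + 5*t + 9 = -7*a + 35*t + 70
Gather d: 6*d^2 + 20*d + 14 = 6*d^2 + 20*d + 14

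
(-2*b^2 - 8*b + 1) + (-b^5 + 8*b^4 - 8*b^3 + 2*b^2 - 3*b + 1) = -b^5 + 8*b^4 - 8*b^3 - 11*b + 2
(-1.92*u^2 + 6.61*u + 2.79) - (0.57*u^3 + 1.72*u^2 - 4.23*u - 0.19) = -0.57*u^3 - 3.64*u^2 + 10.84*u + 2.98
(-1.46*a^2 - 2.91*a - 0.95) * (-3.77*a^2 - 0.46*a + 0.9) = 5.5042*a^4 + 11.6423*a^3 + 3.6061*a^2 - 2.182*a - 0.855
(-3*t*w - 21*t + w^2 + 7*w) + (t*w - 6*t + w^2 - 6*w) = -2*t*w - 27*t + 2*w^2 + w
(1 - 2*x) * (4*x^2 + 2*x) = -8*x^3 + 2*x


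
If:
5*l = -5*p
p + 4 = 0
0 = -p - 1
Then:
No Solution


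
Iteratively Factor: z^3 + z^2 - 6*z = (z - 2)*(z^2 + 3*z) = (z - 2)*(z + 3)*(z)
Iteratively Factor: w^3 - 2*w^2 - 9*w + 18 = (w + 3)*(w^2 - 5*w + 6) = (w - 3)*(w + 3)*(w - 2)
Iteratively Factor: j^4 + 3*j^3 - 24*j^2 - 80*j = (j + 4)*(j^3 - j^2 - 20*j) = j*(j + 4)*(j^2 - j - 20) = j*(j + 4)^2*(j - 5)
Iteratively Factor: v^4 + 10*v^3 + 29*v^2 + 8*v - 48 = (v - 1)*(v^3 + 11*v^2 + 40*v + 48) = (v - 1)*(v + 4)*(v^2 + 7*v + 12) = (v - 1)*(v + 4)^2*(v + 3)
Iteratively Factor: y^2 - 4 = (y + 2)*(y - 2)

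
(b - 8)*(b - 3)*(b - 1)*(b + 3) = b^4 - 9*b^3 - b^2 + 81*b - 72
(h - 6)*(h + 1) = h^2 - 5*h - 6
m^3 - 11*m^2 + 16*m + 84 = (m - 7)*(m - 6)*(m + 2)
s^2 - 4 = (s - 2)*(s + 2)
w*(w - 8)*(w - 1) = w^3 - 9*w^2 + 8*w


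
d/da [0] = 0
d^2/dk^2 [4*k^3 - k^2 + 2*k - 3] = 24*k - 2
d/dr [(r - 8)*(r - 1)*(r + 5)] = 3*r^2 - 8*r - 37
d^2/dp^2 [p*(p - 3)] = 2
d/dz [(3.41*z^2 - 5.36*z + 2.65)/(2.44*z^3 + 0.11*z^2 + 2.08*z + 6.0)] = (-8.3204*z^4 + 26.1568*z^3 - 11.7156*z^2 + 40.337*z - 37.672)/(5.9536*z^6 + 0.5368*z^5 + 10.1625*z^4 + 29.7376*z^3 + 5.6464*z^2 + 24.96*z + 36.0)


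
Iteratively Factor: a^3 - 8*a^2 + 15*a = (a)*(a^2 - 8*a + 15) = a*(a - 3)*(a - 5)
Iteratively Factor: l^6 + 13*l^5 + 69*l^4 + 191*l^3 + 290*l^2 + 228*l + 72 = (l + 3)*(l^5 + 10*l^4 + 39*l^3 + 74*l^2 + 68*l + 24) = (l + 2)*(l + 3)*(l^4 + 8*l^3 + 23*l^2 + 28*l + 12) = (l + 2)*(l + 3)^2*(l^3 + 5*l^2 + 8*l + 4) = (l + 2)^2*(l + 3)^2*(l^2 + 3*l + 2) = (l + 1)*(l + 2)^2*(l + 3)^2*(l + 2)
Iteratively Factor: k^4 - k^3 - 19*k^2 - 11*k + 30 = (k + 2)*(k^3 - 3*k^2 - 13*k + 15) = (k + 2)*(k + 3)*(k^2 - 6*k + 5) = (k - 5)*(k + 2)*(k + 3)*(k - 1)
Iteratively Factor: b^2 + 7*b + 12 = (b + 4)*(b + 3)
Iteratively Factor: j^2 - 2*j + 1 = (j - 1)*(j - 1)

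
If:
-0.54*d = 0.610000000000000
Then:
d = -1.13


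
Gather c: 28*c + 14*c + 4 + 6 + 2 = 42*c + 12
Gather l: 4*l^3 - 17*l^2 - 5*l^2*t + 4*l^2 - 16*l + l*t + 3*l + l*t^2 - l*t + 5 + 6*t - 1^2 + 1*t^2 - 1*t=4*l^3 + l^2*(-5*t - 13) + l*(t^2 - 13) + t^2 + 5*t + 4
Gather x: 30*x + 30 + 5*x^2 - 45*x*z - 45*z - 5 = 5*x^2 + x*(30 - 45*z) - 45*z + 25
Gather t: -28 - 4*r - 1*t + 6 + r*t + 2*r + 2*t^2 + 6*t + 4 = -2*r + 2*t^2 + t*(r + 5) - 18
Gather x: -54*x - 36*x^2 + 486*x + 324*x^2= 288*x^2 + 432*x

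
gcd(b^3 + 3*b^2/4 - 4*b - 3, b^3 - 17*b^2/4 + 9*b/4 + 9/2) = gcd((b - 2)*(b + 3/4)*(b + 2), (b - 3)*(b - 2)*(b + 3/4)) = b^2 - 5*b/4 - 3/2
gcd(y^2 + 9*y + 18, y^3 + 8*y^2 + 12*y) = y + 6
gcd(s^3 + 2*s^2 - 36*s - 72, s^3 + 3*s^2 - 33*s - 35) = 1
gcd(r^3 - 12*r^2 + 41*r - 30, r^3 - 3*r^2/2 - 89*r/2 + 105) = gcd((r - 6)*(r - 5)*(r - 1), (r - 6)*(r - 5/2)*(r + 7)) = r - 6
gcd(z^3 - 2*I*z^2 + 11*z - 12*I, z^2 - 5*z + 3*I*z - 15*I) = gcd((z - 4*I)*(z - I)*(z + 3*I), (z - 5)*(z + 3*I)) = z + 3*I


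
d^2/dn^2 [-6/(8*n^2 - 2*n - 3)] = 48*(-16*n^2 + 4*n + (8*n - 1)^2 + 6)/(-8*n^2 + 2*n + 3)^3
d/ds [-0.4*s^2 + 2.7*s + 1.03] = 2.7 - 0.8*s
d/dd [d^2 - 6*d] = 2*d - 6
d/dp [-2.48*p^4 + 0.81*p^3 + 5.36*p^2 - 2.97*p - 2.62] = -9.92*p^3 + 2.43*p^2 + 10.72*p - 2.97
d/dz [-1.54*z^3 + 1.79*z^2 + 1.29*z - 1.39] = -4.62*z^2 + 3.58*z + 1.29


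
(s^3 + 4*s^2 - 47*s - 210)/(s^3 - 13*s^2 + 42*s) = (s^2 + 11*s + 30)/(s*(s - 6))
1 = 1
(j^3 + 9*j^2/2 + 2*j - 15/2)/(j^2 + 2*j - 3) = j + 5/2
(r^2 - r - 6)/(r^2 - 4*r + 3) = (r + 2)/(r - 1)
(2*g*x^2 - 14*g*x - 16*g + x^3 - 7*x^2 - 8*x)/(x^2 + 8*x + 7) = (2*g*x - 16*g + x^2 - 8*x)/(x + 7)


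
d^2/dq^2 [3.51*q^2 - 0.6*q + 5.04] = 7.02000000000000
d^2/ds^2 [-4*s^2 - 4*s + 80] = -8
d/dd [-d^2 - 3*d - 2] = -2*d - 3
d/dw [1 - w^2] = -2*w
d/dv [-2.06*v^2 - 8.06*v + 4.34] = -4.12*v - 8.06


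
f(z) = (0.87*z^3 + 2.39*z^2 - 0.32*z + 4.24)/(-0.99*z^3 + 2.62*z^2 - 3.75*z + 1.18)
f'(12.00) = 0.04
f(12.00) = -1.34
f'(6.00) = 0.24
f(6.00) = -1.96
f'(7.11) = 0.15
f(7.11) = -1.75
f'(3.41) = 0.94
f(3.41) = -3.21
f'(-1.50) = 0.41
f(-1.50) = 0.45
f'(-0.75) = 1.06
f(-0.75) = 0.93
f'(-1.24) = 0.52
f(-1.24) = 0.57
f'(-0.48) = 1.93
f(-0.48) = 1.31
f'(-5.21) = 0.09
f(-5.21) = -0.23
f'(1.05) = 3.69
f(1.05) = -7.43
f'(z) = (2.61*z^2 + 4.78*z - 0.32)/(-0.99*z^3 + 2.62*z^2 - 3.75*z + 1.18) + (2.97*z^2 - 5.24*z + 3.75)*(0.87*z^3 + 2.39*z^2 - 0.32*z + 4.24)/(-0.99*z^3 + 2.62*z^2 - 3.75*z + 1.18)^2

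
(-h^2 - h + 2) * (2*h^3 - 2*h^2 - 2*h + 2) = -2*h^5 + 8*h^3 - 4*h^2 - 6*h + 4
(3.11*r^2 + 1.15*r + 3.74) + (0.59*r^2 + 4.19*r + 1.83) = 3.7*r^2 + 5.34*r + 5.57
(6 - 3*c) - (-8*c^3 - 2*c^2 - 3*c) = 8*c^3 + 2*c^2 + 6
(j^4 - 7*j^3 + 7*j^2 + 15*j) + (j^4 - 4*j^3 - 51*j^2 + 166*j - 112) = 2*j^4 - 11*j^3 - 44*j^2 + 181*j - 112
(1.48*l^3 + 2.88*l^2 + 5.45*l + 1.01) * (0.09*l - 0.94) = 0.1332*l^4 - 1.132*l^3 - 2.2167*l^2 - 5.0321*l - 0.9494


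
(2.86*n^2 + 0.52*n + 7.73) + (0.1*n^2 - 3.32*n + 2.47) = 2.96*n^2 - 2.8*n + 10.2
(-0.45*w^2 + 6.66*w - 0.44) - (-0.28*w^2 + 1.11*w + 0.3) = -0.17*w^2 + 5.55*w - 0.74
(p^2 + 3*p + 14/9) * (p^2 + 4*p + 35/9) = p^4 + 7*p^3 + 157*p^2/9 + 161*p/9 + 490/81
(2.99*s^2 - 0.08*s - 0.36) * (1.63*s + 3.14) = 4.8737*s^3 + 9.2582*s^2 - 0.838*s - 1.1304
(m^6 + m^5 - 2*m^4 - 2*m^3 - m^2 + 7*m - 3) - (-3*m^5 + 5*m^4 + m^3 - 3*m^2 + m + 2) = m^6 + 4*m^5 - 7*m^4 - 3*m^3 + 2*m^2 + 6*m - 5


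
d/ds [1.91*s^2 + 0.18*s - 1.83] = 3.82*s + 0.18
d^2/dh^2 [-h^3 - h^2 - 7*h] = -6*h - 2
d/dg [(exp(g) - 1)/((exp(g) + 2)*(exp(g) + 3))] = (-exp(2*g) + 2*exp(g) + 11)*exp(g)/(exp(4*g) + 10*exp(3*g) + 37*exp(2*g) + 60*exp(g) + 36)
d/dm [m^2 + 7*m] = 2*m + 7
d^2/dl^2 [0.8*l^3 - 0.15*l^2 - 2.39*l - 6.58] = 4.8*l - 0.3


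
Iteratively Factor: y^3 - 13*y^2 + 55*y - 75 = (y - 5)*(y^2 - 8*y + 15) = (y - 5)*(y - 3)*(y - 5)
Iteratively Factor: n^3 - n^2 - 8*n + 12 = (n - 2)*(n^2 + n - 6) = (n - 2)^2*(n + 3)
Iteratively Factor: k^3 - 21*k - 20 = (k + 4)*(k^2 - 4*k - 5) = (k + 1)*(k + 4)*(k - 5)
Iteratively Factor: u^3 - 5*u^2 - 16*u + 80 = (u - 4)*(u^2 - u - 20) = (u - 4)*(u + 4)*(u - 5)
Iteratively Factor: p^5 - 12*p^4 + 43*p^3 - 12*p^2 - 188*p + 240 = (p - 3)*(p^4 - 9*p^3 + 16*p^2 + 36*p - 80) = (p - 3)*(p + 2)*(p^3 - 11*p^2 + 38*p - 40) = (p - 3)*(p - 2)*(p + 2)*(p^2 - 9*p + 20) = (p - 4)*(p - 3)*(p - 2)*(p + 2)*(p - 5)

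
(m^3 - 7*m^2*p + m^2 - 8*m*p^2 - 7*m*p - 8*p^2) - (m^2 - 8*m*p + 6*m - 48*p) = m^3 - 7*m^2*p - 8*m*p^2 + m*p - 6*m - 8*p^2 + 48*p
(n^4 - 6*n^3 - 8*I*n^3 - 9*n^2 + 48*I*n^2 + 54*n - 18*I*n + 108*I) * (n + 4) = n^5 - 2*n^4 - 8*I*n^4 - 33*n^3 + 16*I*n^3 + 18*n^2 + 174*I*n^2 + 216*n + 36*I*n + 432*I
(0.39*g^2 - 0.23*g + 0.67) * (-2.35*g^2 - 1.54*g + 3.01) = -0.9165*g^4 - 0.0600999999999999*g^3 - 0.0464000000000002*g^2 - 1.7241*g + 2.0167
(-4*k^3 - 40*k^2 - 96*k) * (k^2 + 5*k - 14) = -4*k^5 - 60*k^4 - 240*k^3 + 80*k^2 + 1344*k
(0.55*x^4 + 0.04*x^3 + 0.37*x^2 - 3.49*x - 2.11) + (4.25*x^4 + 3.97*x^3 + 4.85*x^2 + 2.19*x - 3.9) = 4.8*x^4 + 4.01*x^3 + 5.22*x^2 - 1.3*x - 6.01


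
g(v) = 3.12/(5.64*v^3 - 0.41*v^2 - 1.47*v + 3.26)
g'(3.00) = -0.02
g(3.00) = 0.02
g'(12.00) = -0.00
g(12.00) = 0.00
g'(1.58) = -0.25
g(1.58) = 0.14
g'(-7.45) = -0.00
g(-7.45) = -0.00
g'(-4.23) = -0.01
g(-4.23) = -0.01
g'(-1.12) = -5.17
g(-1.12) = -0.88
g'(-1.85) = -0.19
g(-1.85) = -0.10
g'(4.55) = -0.00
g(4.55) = 0.01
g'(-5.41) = -0.00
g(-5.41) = -0.00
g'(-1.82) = -0.20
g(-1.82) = -0.11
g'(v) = 3.12*(-16.92*v^2 + 0.82*v + 1.47)/(5.64*v^3 - 0.41*v^2 - 1.47*v + 3.26)^2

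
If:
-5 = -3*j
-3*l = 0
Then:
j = 5/3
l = 0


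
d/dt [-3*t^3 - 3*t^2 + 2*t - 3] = -9*t^2 - 6*t + 2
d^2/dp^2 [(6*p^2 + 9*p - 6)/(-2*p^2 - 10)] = 9*(-p^3 + 12*p^2 + 15*p - 20)/(p^6 + 15*p^4 + 75*p^2 + 125)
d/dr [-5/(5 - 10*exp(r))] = -2*exp(r)/(2*exp(r) - 1)^2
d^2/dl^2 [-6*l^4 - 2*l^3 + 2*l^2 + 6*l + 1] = -72*l^2 - 12*l + 4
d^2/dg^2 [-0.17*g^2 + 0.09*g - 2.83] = -0.340000000000000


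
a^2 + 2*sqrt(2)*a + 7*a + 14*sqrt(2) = (a + 7)*(a + 2*sqrt(2))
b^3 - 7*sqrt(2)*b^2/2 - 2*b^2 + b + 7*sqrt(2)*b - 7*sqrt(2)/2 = (b - 1)^2*(b - 7*sqrt(2)/2)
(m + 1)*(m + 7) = m^2 + 8*m + 7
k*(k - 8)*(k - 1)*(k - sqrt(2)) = k^4 - 9*k^3 - sqrt(2)*k^3 + 8*k^2 + 9*sqrt(2)*k^2 - 8*sqrt(2)*k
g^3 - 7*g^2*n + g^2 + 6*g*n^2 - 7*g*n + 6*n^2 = (g + 1)*(g - 6*n)*(g - n)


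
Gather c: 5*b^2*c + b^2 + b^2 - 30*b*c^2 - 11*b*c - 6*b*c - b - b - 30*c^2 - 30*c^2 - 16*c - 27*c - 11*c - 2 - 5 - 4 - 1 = 2*b^2 - 2*b + c^2*(-30*b - 60) + c*(5*b^2 - 17*b - 54) - 12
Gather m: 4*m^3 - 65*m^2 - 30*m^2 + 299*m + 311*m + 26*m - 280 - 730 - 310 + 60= 4*m^3 - 95*m^2 + 636*m - 1260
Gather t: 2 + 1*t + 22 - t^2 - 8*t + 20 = -t^2 - 7*t + 44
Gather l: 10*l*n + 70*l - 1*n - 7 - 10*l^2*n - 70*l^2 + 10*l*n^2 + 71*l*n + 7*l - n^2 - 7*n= l^2*(-10*n - 70) + l*(10*n^2 + 81*n + 77) - n^2 - 8*n - 7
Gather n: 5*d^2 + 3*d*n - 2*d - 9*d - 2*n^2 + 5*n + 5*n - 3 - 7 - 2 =5*d^2 - 11*d - 2*n^2 + n*(3*d + 10) - 12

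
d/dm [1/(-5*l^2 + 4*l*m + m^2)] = 2*(-2*l - m)/(-5*l^2 + 4*l*m + m^2)^2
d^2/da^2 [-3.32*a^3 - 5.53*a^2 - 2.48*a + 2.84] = -19.92*a - 11.06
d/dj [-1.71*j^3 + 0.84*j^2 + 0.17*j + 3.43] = -5.13*j^2 + 1.68*j + 0.17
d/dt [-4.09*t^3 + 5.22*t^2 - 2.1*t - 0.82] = -12.27*t^2 + 10.44*t - 2.1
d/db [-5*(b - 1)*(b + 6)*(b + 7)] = -15*b^2 - 120*b - 145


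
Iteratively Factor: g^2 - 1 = (g + 1)*(g - 1)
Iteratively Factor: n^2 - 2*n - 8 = (n - 4)*(n + 2)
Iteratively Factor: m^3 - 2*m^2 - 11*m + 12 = (m - 1)*(m^2 - m - 12) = (m - 4)*(m - 1)*(m + 3)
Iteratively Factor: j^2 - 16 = (j - 4)*(j + 4)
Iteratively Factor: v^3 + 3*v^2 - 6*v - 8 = (v + 1)*(v^2 + 2*v - 8) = (v - 2)*(v + 1)*(v + 4)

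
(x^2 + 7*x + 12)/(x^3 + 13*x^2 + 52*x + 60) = (x^2 + 7*x + 12)/(x^3 + 13*x^2 + 52*x + 60)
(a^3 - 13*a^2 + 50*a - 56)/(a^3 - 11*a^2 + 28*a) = (a - 2)/a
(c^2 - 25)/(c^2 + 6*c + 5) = (c - 5)/(c + 1)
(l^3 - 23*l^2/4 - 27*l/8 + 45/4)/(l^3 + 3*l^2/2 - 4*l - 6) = (4*l^2 - 29*l + 30)/(4*(l^2 - 4))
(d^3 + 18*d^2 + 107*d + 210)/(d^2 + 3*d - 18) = (d^2 + 12*d + 35)/(d - 3)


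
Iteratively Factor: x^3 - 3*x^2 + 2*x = (x - 1)*(x^2 - 2*x) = (x - 2)*(x - 1)*(x)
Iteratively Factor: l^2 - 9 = (l + 3)*(l - 3)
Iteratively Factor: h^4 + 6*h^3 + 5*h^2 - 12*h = (h + 4)*(h^3 + 2*h^2 - 3*h) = (h + 3)*(h + 4)*(h^2 - h) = h*(h + 3)*(h + 4)*(h - 1)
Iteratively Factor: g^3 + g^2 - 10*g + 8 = (g - 2)*(g^2 + 3*g - 4) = (g - 2)*(g + 4)*(g - 1)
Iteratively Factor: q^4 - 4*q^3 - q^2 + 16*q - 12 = (q - 2)*(q^3 - 2*q^2 - 5*q + 6) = (q - 2)*(q + 2)*(q^2 - 4*q + 3) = (q - 3)*(q - 2)*(q + 2)*(q - 1)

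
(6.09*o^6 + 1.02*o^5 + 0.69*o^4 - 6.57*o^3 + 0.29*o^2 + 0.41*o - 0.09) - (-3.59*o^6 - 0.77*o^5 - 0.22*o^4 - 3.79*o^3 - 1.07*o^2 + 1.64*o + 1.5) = 9.68*o^6 + 1.79*o^5 + 0.91*o^4 - 2.78*o^3 + 1.36*o^2 - 1.23*o - 1.59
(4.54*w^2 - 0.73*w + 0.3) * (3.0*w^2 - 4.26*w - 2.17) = 13.62*w^4 - 21.5304*w^3 - 5.842*w^2 + 0.3061*w - 0.651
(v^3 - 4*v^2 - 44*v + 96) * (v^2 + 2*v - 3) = v^5 - 2*v^4 - 55*v^3 + 20*v^2 + 324*v - 288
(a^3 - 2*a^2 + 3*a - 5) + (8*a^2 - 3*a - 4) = a^3 + 6*a^2 - 9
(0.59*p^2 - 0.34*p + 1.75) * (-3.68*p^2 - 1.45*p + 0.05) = -2.1712*p^4 + 0.3957*p^3 - 5.9175*p^2 - 2.5545*p + 0.0875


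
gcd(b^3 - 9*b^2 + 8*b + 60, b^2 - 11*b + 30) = b^2 - 11*b + 30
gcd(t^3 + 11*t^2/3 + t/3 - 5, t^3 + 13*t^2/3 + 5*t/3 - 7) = t^2 + 2*t - 3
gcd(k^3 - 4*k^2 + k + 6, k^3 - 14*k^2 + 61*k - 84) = k - 3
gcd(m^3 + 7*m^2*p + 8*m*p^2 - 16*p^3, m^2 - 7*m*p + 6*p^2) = -m + p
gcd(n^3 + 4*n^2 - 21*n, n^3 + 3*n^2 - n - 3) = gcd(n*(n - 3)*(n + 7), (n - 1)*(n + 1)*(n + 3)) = 1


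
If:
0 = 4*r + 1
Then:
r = -1/4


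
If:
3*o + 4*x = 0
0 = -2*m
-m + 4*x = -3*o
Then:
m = 0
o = -4*x/3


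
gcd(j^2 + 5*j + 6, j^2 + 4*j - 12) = 1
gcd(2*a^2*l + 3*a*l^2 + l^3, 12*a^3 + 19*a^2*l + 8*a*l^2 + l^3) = a + l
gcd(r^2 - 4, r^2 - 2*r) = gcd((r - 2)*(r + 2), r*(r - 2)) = r - 2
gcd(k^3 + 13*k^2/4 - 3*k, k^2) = k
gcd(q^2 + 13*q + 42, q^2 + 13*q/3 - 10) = q + 6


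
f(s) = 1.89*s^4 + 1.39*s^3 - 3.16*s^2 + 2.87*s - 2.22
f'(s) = 7.56*s^3 + 4.17*s^2 - 6.32*s + 2.87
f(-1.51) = -8.72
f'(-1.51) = -4.11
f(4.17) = 627.08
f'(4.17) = 597.22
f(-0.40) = -3.91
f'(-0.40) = 5.58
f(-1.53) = -8.63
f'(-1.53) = -4.78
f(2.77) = 122.30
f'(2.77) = 178.04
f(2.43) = 71.94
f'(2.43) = 120.61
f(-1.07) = -8.13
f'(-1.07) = 5.15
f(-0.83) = -6.68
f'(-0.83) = 6.67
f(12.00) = 41170.14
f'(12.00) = 13591.19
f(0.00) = -2.22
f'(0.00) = 2.87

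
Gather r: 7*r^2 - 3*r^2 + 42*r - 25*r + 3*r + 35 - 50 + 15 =4*r^2 + 20*r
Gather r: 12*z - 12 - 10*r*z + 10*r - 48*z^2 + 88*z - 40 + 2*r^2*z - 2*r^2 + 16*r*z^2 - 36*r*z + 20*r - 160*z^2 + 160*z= r^2*(2*z - 2) + r*(16*z^2 - 46*z + 30) - 208*z^2 + 260*z - 52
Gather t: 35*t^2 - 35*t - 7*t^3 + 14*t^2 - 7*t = -7*t^3 + 49*t^2 - 42*t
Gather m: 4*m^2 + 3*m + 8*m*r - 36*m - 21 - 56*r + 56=4*m^2 + m*(8*r - 33) - 56*r + 35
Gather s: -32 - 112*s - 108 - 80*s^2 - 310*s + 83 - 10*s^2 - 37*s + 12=-90*s^2 - 459*s - 45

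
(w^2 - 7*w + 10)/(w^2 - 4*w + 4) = (w - 5)/(w - 2)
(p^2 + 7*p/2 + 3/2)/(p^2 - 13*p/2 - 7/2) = (p + 3)/(p - 7)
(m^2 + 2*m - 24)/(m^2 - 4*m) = (m + 6)/m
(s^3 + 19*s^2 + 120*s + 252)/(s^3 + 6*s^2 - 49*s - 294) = (s + 6)/(s - 7)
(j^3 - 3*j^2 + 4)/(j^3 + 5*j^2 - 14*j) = (j^2 - j - 2)/(j*(j + 7))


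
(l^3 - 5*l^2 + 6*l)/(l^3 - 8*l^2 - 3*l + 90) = l*(l^2 - 5*l + 6)/(l^3 - 8*l^2 - 3*l + 90)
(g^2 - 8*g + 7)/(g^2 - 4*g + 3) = (g - 7)/(g - 3)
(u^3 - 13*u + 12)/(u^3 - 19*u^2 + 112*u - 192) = (u^2 + 3*u - 4)/(u^2 - 16*u + 64)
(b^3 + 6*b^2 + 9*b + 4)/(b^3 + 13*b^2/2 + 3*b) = 2*(b^3 + 6*b^2 + 9*b + 4)/(b*(2*b^2 + 13*b + 6))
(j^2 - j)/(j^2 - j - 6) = j*(1 - j)/(-j^2 + j + 6)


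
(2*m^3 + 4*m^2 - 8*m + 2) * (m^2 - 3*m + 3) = 2*m^5 - 2*m^4 - 14*m^3 + 38*m^2 - 30*m + 6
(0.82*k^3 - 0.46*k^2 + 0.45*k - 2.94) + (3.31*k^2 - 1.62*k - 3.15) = 0.82*k^3 + 2.85*k^2 - 1.17*k - 6.09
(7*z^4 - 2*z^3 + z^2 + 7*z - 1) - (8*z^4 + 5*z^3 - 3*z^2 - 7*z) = -z^4 - 7*z^3 + 4*z^2 + 14*z - 1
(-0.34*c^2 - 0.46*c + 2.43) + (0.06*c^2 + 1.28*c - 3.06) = -0.28*c^2 + 0.82*c - 0.63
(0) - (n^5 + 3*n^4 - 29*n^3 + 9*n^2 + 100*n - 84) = -n^5 - 3*n^4 + 29*n^3 - 9*n^2 - 100*n + 84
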